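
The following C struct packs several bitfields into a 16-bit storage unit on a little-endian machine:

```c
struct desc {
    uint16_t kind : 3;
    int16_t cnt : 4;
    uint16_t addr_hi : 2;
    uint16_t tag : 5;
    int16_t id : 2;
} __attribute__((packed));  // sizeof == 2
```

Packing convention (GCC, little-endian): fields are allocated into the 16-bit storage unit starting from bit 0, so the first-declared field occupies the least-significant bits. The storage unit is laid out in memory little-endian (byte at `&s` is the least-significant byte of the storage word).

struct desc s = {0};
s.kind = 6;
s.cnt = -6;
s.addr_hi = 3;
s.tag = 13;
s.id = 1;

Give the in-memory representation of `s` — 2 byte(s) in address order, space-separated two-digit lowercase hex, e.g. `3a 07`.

kind (3b) val=6 bits=0x6 at bit 0: 0x0006
cnt (4b) val=-6 bits=0xa at bit 3: 0x0056
addr_hi (2b) val=3 bits=0x3 at bit 7: 0x01d6
tag (5b) val=13 bits=0xd at bit 9: 0x1bd6
id (2b) val=1 bits=0x1 at bit 14: 0x5bd6
word = 0x5bd6 → little-endian bytes:
  [0]=0xd6  [1]=0x5b

d6 5b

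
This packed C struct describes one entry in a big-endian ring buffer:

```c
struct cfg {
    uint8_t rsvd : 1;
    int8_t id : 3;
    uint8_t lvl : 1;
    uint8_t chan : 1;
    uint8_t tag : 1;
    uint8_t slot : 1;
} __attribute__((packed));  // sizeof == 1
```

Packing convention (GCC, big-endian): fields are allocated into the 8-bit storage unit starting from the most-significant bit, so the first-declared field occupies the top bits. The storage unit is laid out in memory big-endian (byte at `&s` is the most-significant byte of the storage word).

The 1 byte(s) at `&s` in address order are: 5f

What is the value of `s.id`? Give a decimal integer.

[0]=0x5f (big-endian) → word 0x5f
rsvd:1 @ bit 7 → (0x5f>>7)&0x1 = 0x0
id:3 @ bit 4 → (0x5f>>4)&0x7 = 0x5  ←
lvl:1 @ bit 3 → (0x5f>>3)&0x1 = 0x1
chan:1 @ bit 2 → (0x5f>>2)&0x1 = 0x1
tag:1 @ bit 1 → (0x5f>>1)&0x1 = 0x1
slot:1 @ bit 0 → (0x5f>>0)&0x1 = 0x1
id signed 3b, MSB=1: 5 - 8 = -3

-3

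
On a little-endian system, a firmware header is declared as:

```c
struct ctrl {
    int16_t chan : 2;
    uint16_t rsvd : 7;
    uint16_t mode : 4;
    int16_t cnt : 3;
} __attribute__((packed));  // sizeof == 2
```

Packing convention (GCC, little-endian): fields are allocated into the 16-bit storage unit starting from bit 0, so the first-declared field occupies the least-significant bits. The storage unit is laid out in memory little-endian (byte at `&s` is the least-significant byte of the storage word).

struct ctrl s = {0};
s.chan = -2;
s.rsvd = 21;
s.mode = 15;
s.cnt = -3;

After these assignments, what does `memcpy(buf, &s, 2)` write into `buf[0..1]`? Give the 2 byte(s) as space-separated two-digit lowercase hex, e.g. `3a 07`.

chan:2 = -2 → 0x2 << 0 → word 0x0002
rsvd:7 = 21 → 0x15 << 2 → word 0x0056
mode:4 = 15 → 0xf << 9 → word 0x1e56
cnt:3 = -3 → 0x5 << 13 → word 0xbe56
word = 0xbe56 → little-endian bytes:
  [0]=0x56  [1]=0xbe

56 be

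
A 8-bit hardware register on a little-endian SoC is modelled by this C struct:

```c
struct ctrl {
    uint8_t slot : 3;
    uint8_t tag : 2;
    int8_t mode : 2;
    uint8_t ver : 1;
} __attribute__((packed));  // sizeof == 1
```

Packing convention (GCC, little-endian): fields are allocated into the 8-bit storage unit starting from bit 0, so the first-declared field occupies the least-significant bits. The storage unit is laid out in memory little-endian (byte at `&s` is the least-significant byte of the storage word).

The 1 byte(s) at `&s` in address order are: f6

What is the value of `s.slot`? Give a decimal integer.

6

[0]=0xf6 (little-endian) → word 0xf6
slot [0+:3] = (word>>0) & 0x7 = 6  ←
tag [3+:2] = (word>>3) & 0x3 = 2
mode [5+:2] = (word>>5) & 0x3 = 3
ver [7+:1] = (word>>7) & 0x1 = 1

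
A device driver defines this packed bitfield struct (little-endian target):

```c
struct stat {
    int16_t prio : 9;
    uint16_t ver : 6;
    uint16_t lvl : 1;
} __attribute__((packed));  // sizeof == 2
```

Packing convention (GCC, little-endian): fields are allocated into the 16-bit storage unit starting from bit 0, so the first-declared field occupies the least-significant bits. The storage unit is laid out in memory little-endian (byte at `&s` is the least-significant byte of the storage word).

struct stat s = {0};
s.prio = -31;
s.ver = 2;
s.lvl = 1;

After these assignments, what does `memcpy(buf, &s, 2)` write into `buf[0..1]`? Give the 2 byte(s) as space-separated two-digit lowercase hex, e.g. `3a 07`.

e1 85

prio (9b) val=-31 bits=0x1e1 at bit 0: 0x01e1
ver (6b) val=2 bits=0x2 at bit 9: 0x05e1
lvl (1b) val=1 bits=0x1 at bit 15: 0x85e1
word = 0x85e1 → little-endian bytes:
  [0]=0xe1  [1]=0x85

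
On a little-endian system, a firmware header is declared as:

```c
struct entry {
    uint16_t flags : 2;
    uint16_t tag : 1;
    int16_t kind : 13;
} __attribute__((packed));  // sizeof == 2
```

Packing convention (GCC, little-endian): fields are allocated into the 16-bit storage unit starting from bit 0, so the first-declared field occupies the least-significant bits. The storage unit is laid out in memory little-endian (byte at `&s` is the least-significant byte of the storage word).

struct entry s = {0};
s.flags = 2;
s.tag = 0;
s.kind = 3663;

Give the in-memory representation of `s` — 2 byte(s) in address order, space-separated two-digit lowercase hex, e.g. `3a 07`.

7a 72

[0+:2] flags=2 & 0x3 = 0x2; word=0x0002
[2+:1] tag=0 & 0x1 = 0x0; word=0x0002
[3+:13] kind=3663 & 0x1fff = 0xe4f; word=0x727a
word = 0x727a → little-endian bytes:
  [0]=0x7a  [1]=0x72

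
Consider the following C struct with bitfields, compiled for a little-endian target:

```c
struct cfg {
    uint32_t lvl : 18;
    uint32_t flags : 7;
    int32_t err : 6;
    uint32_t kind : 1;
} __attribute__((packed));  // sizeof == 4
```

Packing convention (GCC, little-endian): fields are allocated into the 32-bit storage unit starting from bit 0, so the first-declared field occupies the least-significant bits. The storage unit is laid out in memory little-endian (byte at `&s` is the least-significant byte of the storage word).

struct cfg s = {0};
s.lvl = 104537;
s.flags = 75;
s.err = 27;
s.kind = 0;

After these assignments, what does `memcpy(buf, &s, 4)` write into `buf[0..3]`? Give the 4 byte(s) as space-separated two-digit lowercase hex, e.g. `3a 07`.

59 98 2d 37

lvl (18b) val=104537 bits=0x19859 at bit 0: 0x00019859
flags (7b) val=75 bits=0x4b at bit 18: 0x012d9859
err (6b) val=27 bits=0x1b at bit 25: 0x372d9859
kind (1b) val=0 bits=0x0 at bit 31: 0x372d9859
word = 0x372d9859 → little-endian bytes:
  [0]=0x59  [1]=0x98  [2]=0x2d  [3]=0x37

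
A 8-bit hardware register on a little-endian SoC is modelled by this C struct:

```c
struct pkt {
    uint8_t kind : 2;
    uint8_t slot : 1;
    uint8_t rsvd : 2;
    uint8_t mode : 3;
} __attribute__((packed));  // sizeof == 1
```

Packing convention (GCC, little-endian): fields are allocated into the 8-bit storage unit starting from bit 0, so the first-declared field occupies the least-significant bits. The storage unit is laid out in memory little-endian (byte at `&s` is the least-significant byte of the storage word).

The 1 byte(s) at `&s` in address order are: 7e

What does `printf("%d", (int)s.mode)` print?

3

[0]=0x7e (little-endian) → word 0x7e
kind:2 @ bit 0 → (0x7e>>0)&0x3 = 0x2
slot:1 @ bit 2 → (0x7e>>2)&0x1 = 0x1
rsvd:2 @ bit 3 → (0x7e>>3)&0x3 = 0x3
mode:3 @ bit 5 → (0x7e>>5)&0x7 = 0x3  ←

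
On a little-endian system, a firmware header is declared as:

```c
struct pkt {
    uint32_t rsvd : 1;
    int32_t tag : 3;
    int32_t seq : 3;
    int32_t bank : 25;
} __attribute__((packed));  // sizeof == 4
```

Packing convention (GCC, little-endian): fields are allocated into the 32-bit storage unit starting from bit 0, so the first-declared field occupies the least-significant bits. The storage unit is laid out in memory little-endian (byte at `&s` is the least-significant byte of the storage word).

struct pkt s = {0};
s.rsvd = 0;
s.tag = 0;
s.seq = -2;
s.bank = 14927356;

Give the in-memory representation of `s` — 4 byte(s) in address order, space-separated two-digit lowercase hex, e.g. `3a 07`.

60 fe e2 71

rsvd:1 = 0 → 0x0 << 0 → word 0x00000000
tag:3 = 0 → 0x0 << 1 → word 0x00000000
seq:3 = -2 → 0x6 << 4 → word 0x00000060
bank:25 = 14927356 → 0xe3c5fc << 7 → word 0x71e2fe60
word = 0x71e2fe60 → little-endian bytes:
  [0]=0x60  [1]=0xfe  [2]=0xe2  [3]=0x71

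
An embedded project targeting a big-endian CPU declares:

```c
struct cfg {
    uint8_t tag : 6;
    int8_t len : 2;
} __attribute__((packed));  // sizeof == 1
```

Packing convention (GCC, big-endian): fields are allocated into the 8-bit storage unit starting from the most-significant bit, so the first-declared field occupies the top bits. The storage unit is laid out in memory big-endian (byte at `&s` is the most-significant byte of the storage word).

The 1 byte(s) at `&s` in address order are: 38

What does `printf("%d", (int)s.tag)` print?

[0]=0x38 (big-endian) → word 0x38
tag [2+:6] = (word>>2) & 0x3f = 14  ←
len [0+:2] = (word>>0) & 0x3 = 0

14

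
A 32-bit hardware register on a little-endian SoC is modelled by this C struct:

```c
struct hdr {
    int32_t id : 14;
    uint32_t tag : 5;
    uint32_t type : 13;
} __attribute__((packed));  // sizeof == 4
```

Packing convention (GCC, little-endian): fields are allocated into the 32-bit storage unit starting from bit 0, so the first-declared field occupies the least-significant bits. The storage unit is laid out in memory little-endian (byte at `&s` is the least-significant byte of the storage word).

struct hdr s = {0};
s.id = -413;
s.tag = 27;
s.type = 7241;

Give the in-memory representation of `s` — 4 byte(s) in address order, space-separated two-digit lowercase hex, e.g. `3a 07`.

63 fe 4e e2

id:14 = -413 → 0x3e63 << 0 → word 0x00003e63
tag:5 = 27 → 0x1b << 14 → word 0x0006fe63
type:13 = 7241 → 0x1c49 << 19 → word 0xe24efe63
word = 0xe24efe63 → little-endian bytes:
  [0]=0x63  [1]=0xfe  [2]=0x4e  [3]=0xe2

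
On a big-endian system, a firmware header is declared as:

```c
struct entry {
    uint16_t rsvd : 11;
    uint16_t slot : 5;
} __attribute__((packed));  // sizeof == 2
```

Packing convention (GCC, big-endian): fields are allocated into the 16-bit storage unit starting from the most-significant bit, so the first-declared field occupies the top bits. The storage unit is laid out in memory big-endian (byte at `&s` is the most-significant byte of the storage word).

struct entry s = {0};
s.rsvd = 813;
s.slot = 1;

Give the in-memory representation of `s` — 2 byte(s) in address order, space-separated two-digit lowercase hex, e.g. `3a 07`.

65 a1

rsvd:11 = 813 → 0x32d << 5 → word 0x65a0
slot:5 = 1 → 0x1 << 0 → word 0x65a1
word = 0x65a1 → big-endian bytes:
  [0]=0x65  [1]=0xa1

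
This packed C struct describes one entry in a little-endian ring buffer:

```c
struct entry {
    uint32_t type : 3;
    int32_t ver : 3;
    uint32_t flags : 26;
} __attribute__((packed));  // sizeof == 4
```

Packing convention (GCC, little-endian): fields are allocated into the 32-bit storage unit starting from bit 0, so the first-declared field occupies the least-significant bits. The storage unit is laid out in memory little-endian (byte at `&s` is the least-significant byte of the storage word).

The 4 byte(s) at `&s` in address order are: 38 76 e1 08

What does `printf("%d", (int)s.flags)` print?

2328024

[0]=0x38 [1]=0x76 [2]=0xe1 [3]=0x08 (little-endian) → word 0x08e17638
type [0+:3] = (word>>0) & 0x7 = 0
ver [3+:3] = (word>>3) & 0x7 = 7
flags [6+:26] = (word>>6) & 0x3ffffff = 2328024  ←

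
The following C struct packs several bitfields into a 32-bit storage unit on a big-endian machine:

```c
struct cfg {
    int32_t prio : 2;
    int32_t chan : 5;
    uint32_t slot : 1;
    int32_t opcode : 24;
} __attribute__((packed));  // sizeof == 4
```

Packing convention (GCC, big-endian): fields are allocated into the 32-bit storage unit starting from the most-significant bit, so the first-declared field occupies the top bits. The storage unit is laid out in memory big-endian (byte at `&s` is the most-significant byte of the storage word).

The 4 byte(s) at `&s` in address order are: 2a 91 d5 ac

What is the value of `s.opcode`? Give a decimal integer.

[0]=0x2a [1]=0x91 [2]=0xd5 [3]=0xac (big-endian) → word 0x2a91d5ac
prio:2 @ bit 30 → (0x2a91d5ac>>30)&0x3 = 0x0
chan:5 @ bit 25 → (0x2a91d5ac>>25)&0x1f = 0x15
slot:1 @ bit 24 → (0x2a91d5ac>>24)&0x1 = 0x0
opcode:24 @ bit 0 → (0x2a91d5ac>>0)&0xffffff = 0x91d5ac  ←
opcode signed 24b, MSB=1: 9557420 - 16777216 = -7219796

-7219796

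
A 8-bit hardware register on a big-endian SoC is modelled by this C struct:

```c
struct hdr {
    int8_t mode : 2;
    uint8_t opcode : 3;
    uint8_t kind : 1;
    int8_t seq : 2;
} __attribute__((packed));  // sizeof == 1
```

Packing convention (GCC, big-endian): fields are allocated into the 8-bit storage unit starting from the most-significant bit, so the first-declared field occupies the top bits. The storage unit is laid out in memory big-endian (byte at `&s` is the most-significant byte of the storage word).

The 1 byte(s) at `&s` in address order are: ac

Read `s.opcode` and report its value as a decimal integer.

[0]=0xac (big-endian) → word 0xac
mode [6+:2] = (word>>6) & 0x3 = 2
opcode [3+:3] = (word>>3) & 0x7 = 5  ←
kind [2+:1] = (word>>2) & 0x1 = 1
seq [0+:2] = (word>>0) & 0x3 = 0

5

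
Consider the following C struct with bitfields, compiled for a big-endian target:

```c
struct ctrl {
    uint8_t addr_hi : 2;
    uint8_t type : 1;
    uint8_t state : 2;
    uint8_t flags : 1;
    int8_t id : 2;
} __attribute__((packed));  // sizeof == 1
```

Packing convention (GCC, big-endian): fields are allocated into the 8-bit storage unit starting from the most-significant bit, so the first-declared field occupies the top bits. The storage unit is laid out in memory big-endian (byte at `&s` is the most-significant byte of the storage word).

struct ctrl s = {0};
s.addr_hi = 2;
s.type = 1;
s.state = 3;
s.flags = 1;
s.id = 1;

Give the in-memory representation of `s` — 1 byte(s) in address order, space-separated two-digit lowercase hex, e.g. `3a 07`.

bd

addr_hi:2 = 2 → 0x2 << 6 → word 0x80
type:1 = 1 → 0x1 << 5 → word 0xa0
state:2 = 3 → 0x3 << 3 → word 0xb8
flags:1 = 1 → 0x1 << 2 → word 0xbc
id:2 = 1 → 0x1 << 0 → word 0xbd
word = 0xbd → big-endian bytes:
  [0]=0xbd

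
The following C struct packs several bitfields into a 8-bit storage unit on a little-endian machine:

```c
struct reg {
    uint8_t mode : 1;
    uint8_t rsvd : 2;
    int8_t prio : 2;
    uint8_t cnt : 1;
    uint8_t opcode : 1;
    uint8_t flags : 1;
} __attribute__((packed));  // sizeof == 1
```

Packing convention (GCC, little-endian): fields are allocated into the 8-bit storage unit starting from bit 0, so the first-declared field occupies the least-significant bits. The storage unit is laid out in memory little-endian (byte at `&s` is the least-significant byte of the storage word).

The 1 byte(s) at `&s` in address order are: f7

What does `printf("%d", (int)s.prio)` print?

[0]=0xf7 (little-endian) → word 0xf7
mode:1 @ bit 0 → (0xf7>>0)&0x1 = 0x1
rsvd:2 @ bit 1 → (0xf7>>1)&0x3 = 0x3
prio:2 @ bit 3 → (0xf7>>3)&0x3 = 0x2  ←
cnt:1 @ bit 5 → (0xf7>>5)&0x1 = 0x1
opcode:1 @ bit 6 → (0xf7>>6)&0x1 = 0x1
flags:1 @ bit 7 → (0xf7>>7)&0x1 = 0x1
prio signed 2b, MSB=1: 2 - 4 = -2

-2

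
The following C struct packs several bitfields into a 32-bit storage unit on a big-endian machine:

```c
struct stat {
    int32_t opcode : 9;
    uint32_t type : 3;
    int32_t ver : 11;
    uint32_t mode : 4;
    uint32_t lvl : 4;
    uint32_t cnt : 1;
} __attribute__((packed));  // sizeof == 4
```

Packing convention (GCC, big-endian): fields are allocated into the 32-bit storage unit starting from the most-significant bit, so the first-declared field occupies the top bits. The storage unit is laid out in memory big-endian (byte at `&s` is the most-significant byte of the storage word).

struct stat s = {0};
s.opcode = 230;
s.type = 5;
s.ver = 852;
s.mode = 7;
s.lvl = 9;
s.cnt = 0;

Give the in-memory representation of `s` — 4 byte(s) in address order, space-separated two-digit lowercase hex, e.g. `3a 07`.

73 56 a8 f2

opcode (9b) val=230 bits=0xe6 at bit 23: 0x73000000
type (3b) val=5 bits=0x5 at bit 20: 0x73500000
ver (11b) val=852 bits=0x354 at bit 9: 0x7356a800
mode (4b) val=7 bits=0x7 at bit 5: 0x7356a8e0
lvl (4b) val=9 bits=0x9 at bit 1: 0x7356a8f2
cnt (1b) val=0 bits=0x0 at bit 0: 0x7356a8f2
word = 0x7356a8f2 → big-endian bytes:
  [0]=0x73  [1]=0x56  [2]=0xa8  [3]=0xf2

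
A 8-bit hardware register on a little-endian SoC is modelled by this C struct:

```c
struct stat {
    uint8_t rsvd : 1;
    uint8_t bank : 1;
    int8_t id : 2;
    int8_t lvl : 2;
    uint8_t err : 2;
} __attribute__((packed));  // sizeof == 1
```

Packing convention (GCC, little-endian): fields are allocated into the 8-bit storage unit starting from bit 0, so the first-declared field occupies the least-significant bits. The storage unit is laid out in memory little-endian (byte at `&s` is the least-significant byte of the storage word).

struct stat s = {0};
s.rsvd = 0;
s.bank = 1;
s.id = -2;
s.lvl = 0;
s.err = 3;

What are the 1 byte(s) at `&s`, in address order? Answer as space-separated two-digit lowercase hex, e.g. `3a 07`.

rsvd (1b) val=0 bits=0x0 at bit 0: 0x00
bank (1b) val=1 bits=0x1 at bit 1: 0x02
id (2b) val=-2 bits=0x2 at bit 2: 0x0a
lvl (2b) val=0 bits=0x0 at bit 4: 0x0a
err (2b) val=3 bits=0x3 at bit 6: 0xca
word = 0xca → little-endian bytes:
  [0]=0xca

ca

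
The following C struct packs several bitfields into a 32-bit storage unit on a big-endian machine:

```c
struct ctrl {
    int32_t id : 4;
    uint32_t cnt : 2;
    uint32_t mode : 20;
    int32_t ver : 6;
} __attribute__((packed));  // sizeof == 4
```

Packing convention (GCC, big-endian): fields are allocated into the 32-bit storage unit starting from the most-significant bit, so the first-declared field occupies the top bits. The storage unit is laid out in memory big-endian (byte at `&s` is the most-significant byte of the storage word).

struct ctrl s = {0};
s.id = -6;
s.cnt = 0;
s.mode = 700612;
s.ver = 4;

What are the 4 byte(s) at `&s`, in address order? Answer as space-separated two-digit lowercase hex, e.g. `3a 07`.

a2 ac 31 04

id:4 = -6 → 0xa << 28 → word 0xa0000000
cnt:2 = 0 → 0x0 << 26 → word 0xa0000000
mode:20 = 700612 → 0xab0c4 << 6 → word 0xa2ac3100
ver:6 = 4 → 0x4 << 0 → word 0xa2ac3104
word = 0xa2ac3104 → big-endian bytes:
  [0]=0xa2  [1]=0xac  [2]=0x31  [3]=0x04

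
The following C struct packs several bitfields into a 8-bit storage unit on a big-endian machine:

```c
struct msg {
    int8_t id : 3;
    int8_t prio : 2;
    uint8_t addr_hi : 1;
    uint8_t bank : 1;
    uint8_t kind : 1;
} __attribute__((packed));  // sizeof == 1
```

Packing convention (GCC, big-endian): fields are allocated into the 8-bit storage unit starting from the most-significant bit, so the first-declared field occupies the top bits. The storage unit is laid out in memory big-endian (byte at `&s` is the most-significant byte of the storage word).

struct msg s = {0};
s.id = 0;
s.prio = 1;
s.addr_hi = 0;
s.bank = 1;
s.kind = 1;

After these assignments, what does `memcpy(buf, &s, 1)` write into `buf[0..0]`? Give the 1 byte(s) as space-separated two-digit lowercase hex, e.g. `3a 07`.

0b

id:3 = 0 → 0x0 << 5 → word 0x00
prio:2 = 1 → 0x1 << 3 → word 0x08
addr_hi:1 = 0 → 0x0 << 2 → word 0x08
bank:1 = 1 → 0x1 << 1 → word 0x0a
kind:1 = 1 → 0x1 << 0 → word 0x0b
word = 0x0b → big-endian bytes:
  [0]=0x0b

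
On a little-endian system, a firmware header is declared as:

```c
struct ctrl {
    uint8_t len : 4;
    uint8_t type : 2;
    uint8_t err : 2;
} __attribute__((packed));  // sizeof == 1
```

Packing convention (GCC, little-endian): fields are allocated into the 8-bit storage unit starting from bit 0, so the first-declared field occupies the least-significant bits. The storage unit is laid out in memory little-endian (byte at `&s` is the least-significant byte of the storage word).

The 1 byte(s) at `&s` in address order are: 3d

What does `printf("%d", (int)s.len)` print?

[0]=0x3d (little-endian) → word 0x3d
len [0+:4] = (word>>0) & 0xf = 13  ←
type [4+:2] = (word>>4) & 0x3 = 3
err [6+:2] = (word>>6) & 0x3 = 0

13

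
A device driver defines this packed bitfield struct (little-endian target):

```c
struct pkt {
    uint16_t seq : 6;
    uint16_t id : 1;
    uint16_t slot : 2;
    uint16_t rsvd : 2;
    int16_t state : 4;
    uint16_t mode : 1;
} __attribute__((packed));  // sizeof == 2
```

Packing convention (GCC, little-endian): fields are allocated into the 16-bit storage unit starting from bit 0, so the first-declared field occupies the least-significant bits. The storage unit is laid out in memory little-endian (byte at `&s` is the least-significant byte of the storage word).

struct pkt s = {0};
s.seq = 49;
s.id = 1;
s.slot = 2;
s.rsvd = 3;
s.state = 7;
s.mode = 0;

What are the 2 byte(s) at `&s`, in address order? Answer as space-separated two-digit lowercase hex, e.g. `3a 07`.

71 3f

[0+:6] seq=49 & 0x3f = 0x31; word=0x0031
[6+:1] id=1 & 0x1 = 0x1; word=0x0071
[7+:2] slot=2 & 0x3 = 0x2; word=0x0171
[9+:2] rsvd=3 & 0x3 = 0x3; word=0x0771
[11+:4] state=7 & 0xf = 0x7; word=0x3f71
[15+:1] mode=0 & 0x1 = 0x0; word=0x3f71
word = 0x3f71 → little-endian bytes:
  [0]=0x71  [1]=0x3f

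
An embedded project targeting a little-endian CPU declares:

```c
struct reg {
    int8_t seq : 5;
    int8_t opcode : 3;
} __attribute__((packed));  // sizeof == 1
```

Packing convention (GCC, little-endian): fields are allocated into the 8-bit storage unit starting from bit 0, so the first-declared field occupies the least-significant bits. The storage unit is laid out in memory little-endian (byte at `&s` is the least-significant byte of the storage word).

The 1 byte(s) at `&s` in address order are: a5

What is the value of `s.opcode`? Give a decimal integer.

[0]=0xa5 (little-endian) → word 0xa5
seq [0+:5] = (word>>0) & 0x1f = 5
opcode [5+:3] = (word>>5) & 0x7 = 5  ←
opcode signed 3b, MSB=1: 5 - 8 = -3

-3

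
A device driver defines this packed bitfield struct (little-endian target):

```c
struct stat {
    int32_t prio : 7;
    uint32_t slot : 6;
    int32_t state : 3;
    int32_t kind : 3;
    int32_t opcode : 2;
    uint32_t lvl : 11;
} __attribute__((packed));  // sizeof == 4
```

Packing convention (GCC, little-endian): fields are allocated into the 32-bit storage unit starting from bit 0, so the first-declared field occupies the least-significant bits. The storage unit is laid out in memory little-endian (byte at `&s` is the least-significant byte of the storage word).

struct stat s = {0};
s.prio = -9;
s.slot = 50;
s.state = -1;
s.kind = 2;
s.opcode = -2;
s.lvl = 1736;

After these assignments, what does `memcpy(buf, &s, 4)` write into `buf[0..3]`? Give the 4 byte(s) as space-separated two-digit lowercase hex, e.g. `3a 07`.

77 f9 12 d9

[0+:7] prio=-9 & 0x7f = 0x77; word=0x00000077
[7+:6] slot=50 & 0x3f = 0x32; word=0x00001977
[13+:3] state=-1 & 0x7 = 0x7; word=0x0000f977
[16+:3] kind=2 & 0x7 = 0x2; word=0x0002f977
[19+:2] opcode=-2 & 0x3 = 0x2; word=0x0012f977
[21+:11] lvl=1736 & 0x7ff = 0x6c8; word=0xd912f977
word = 0xd912f977 → little-endian bytes:
  [0]=0x77  [1]=0xf9  [2]=0x12  [3]=0xd9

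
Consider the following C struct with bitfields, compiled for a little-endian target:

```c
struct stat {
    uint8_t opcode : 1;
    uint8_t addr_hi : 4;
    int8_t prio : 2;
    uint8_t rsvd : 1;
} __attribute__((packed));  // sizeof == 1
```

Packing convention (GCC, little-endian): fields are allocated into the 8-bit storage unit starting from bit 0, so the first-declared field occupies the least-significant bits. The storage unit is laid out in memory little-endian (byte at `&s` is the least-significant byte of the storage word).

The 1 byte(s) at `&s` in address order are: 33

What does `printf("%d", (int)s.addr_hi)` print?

[0]=0x33 (little-endian) → word 0x33
opcode:1 @ bit 0 → (0x33>>0)&0x1 = 0x1
addr_hi:4 @ bit 1 → (0x33>>1)&0xf = 0x9  ←
prio:2 @ bit 5 → (0x33>>5)&0x3 = 0x1
rsvd:1 @ bit 7 → (0x33>>7)&0x1 = 0x0

9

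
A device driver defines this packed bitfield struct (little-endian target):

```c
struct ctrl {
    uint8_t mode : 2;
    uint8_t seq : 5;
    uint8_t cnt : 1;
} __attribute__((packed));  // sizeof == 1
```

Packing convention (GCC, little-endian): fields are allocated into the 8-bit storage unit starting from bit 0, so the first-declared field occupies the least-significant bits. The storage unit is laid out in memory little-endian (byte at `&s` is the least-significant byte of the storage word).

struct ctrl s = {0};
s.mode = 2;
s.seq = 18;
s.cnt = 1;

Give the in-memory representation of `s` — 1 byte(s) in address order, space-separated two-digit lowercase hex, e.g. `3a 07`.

ca

[0+:2] mode=2 & 0x3 = 0x2; word=0x02
[2+:5] seq=18 & 0x1f = 0x12; word=0x4a
[7+:1] cnt=1 & 0x1 = 0x1; word=0xca
word = 0xca → little-endian bytes:
  [0]=0xca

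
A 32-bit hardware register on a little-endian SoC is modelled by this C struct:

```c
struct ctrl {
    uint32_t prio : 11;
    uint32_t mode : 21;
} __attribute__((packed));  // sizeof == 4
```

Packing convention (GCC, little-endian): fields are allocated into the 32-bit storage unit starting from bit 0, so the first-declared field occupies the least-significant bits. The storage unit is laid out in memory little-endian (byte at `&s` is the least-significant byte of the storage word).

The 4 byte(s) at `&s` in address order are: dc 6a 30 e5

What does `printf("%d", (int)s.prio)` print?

[0]=0xdc [1]=0x6a [2]=0x30 [3]=0xe5 (little-endian) → word 0xe5306adc
prio [0+:11] = (word>>0) & 0x7ff = 732  ←
mode [11+:21] = (word>>11) & 0x1fffff = 1877517

732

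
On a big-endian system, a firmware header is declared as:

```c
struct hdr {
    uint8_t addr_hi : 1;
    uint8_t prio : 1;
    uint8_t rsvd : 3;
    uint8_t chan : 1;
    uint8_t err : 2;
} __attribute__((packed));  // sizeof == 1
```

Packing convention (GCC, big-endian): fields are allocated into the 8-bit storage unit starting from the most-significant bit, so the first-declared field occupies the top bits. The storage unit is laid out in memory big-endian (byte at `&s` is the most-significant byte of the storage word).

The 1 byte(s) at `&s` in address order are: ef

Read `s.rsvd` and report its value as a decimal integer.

[0]=0xef (big-endian) → word 0xef
addr_hi:1 @ bit 7 → (0xef>>7)&0x1 = 0x1
prio:1 @ bit 6 → (0xef>>6)&0x1 = 0x1
rsvd:3 @ bit 3 → (0xef>>3)&0x7 = 0x5  ←
chan:1 @ bit 2 → (0xef>>2)&0x1 = 0x1
err:2 @ bit 0 → (0xef>>0)&0x3 = 0x3

5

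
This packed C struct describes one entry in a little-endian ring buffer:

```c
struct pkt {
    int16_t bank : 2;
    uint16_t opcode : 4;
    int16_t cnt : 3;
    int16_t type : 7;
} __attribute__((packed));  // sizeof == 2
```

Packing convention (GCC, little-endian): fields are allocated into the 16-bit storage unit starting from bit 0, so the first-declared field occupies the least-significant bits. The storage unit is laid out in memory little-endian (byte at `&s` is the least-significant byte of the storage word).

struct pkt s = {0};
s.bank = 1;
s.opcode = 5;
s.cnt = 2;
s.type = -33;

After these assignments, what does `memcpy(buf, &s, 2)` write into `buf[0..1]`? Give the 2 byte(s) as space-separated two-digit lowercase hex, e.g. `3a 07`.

95 be

[0+:2] bank=1 & 0x3 = 0x1; word=0x0001
[2+:4] opcode=5 & 0xf = 0x5; word=0x0015
[6+:3] cnt=2 & 0x7 = 0x2; word=0x0095
[9+:7] type=-33 & 0x7f = 0x5f; word=0xbe95
word = 0xbe95 → little-endian bytes:
  [0]=0x95  [1]=0xbe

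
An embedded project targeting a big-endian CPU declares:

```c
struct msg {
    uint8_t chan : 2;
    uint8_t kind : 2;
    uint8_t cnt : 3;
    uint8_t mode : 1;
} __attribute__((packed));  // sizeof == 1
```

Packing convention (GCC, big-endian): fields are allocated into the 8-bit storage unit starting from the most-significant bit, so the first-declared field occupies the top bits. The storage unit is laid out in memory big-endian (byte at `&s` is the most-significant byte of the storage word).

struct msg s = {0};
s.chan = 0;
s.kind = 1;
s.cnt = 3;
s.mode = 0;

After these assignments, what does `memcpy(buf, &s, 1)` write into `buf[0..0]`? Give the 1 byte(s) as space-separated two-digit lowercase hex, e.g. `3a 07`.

16

[6+:2] chan=0 & 0x3 = 0x0; word=0x00
[4+:2] kind=1 & 0x3 = 0x1; word=0x10
[1+:3] cnt=3 & 0x7 = 0x3; word=0x16
[0+:1] mode=0 & 0x1 = 0x0; word=0x16
word = 0x16 → big-endian bytes:
  [0]=0x16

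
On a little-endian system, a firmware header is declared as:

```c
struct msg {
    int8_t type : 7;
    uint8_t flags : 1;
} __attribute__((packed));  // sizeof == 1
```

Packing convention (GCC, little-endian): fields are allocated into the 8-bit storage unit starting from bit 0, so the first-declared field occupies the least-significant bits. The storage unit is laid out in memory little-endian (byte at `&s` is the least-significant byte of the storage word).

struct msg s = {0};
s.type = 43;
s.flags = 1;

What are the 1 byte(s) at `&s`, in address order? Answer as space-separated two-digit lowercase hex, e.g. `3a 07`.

type (7b) val=43 bits=0x2b at bit 0: 0x2b
flags (1b) val=1 bits=0x1 at bit 7: 0xab
word = 0xab → little-endian bytes:
  [0]=0xab

ab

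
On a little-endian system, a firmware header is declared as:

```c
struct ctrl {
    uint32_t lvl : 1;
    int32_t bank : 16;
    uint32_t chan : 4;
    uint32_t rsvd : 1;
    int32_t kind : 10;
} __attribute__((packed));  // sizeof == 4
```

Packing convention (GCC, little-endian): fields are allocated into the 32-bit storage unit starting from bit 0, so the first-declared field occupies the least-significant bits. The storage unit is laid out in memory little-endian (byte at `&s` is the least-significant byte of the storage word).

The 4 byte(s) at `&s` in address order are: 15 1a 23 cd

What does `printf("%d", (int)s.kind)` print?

[0]=0x15 [1]=0x1a [2]=0x23 [3]=0xcd (little-endian) → word 0xcd231a15
lvl [0+:1] = (word>>0) & 0x1 = 1
bank [1+:16] = (word>>1) & 0xffff = 36106
chan [17+:4] = (word>>17) & 0xf = 1
rsvd [21+:1] = (word>>21) & 0x1 = 1
kind [22+:10] = (word>>22) & 0x3ff = 820  ←
kind signed 10b, MSB=1: 820 - 1024 = -204

-204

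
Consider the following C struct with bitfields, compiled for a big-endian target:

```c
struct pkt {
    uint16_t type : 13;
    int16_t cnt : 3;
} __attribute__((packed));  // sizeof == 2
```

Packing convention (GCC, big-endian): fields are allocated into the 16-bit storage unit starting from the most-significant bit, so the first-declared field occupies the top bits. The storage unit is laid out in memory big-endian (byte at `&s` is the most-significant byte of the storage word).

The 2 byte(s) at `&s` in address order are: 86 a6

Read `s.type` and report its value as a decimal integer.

4308

[0]=0x86 [1]=0xa6 (big-endian) → word 0x86a6
type [3+:13] = (word>>3) & 0x1fff = 4308  ←
cnt [0+:3] = (word>>0) & 0x7 = 6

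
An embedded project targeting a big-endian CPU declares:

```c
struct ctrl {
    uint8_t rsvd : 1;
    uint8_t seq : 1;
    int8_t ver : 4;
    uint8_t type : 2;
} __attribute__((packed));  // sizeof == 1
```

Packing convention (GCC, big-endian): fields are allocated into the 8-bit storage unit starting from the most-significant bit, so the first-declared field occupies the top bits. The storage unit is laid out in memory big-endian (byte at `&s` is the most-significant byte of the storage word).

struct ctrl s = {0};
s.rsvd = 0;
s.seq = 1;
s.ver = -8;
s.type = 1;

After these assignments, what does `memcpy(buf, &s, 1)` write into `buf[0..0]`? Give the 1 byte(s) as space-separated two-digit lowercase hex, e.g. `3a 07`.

61

[7+:1] rsvd=0 & 0x1 = 0x0; word=0x00
[6+:1] seq=1 & 0x1 = 0x1; word=0x40
[2+:4] ver=-8 & 0xf = 0x8; word=0x60
[0+:2] type=1 & 0x3 = 0x1; word=0x61
word = 0x61 → big-endian bytes:
  [0]=0x61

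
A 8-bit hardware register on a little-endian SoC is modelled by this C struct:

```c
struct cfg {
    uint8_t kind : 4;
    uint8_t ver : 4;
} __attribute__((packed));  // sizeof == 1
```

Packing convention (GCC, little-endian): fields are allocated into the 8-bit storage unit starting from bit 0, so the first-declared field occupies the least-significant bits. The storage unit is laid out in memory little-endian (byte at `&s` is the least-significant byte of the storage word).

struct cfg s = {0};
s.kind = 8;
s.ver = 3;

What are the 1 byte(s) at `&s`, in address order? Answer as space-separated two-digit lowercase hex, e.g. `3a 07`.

kind (4b) val=8 bits=0x8 at bit 0: 0x08
ver (4b) val=3 bits=0x3 at bit 4: 0x38
word = 0x38 → little-endian bytes:
  [0]=0x38

38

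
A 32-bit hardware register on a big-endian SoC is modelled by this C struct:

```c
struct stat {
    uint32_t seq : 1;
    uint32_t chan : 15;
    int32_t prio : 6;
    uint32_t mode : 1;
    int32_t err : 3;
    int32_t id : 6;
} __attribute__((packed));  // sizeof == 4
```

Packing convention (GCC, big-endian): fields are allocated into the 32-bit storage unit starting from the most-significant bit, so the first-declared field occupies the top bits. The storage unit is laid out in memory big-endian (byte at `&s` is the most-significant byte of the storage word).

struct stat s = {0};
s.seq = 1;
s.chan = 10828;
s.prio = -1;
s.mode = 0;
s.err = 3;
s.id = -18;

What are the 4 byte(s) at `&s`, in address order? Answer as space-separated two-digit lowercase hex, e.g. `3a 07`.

seq (1b) val=1 bits=0x1 at bit 31: 0x80000000
chan (15b) val=10828 bits=0x2a4c at bit 16: 0xaa4c0000
prio (6b) val=-1 bits=0x3f at bit 10: 0xaa4cfc00
mode (1b) val=0 bits=0x0 at bit 9: 0xaa4cfc00
err (3b) val=3 bits=0x3 at bit 6: 0xaa4cfcc0
id (6b) val=-18 bits=0x2e at bit 0: 0xaa4cfcee
word = 0xaa4cfcee → big-endian bytes:
  [0]=0xaa  [1]=0x4c  [2]=0xfc  [3]=0xee

aa 4c fc ee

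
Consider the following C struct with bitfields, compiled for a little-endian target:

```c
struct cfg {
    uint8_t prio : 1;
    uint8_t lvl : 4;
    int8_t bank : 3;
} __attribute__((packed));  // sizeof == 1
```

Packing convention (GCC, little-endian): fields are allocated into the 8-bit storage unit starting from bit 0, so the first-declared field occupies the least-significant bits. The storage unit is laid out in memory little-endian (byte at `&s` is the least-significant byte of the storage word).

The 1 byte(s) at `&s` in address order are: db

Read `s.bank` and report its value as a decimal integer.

[0]=0xdb (little-endian) → word 0xdb
prio:1 @ bit 0 → (0xdb>>0)&0x1 = 0x1
lvl:4 @ bit 1 → (0xdb>>1)&0xf = 0xd
bank:3 @ bit 5 → (0xdb>>5)&0x7 = 0x6  ←
bank signed 3b, MSB=1: 6 - 8 = -2

-2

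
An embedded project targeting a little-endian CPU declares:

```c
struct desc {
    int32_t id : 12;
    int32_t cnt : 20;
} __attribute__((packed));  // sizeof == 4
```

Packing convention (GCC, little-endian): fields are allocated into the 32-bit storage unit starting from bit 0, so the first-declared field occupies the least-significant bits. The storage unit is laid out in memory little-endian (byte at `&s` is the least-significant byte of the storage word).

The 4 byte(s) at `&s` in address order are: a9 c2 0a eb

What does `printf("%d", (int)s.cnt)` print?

-85844

[0]=0xa9 [1]=0xc2 [2]=0x0a [3]=0xeb (little-endian) → word 0xeb0ac2a9
id [0+:12] = (word>>0) & 0xfff = 681
cnt [12+:20] = (word>>12) & 0xfffff = 962732  ←
cnt signed 20b, MSB=1: 962732 - 1048576 = -85844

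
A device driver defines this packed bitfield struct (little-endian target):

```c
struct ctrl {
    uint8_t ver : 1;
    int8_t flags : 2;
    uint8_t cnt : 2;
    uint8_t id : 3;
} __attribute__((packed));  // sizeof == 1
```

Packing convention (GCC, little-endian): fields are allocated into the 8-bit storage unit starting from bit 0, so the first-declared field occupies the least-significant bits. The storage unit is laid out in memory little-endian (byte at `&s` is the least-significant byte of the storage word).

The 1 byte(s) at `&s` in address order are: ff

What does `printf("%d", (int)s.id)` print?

7

[0]=0xff (little-endian) → word 0xff
ver [0+:1] = (word>>0) & 0x1 = 1
flags [1+:2] = (word>>1) & 0x3 = 3
cnt [3+:2] = (word>>3) & 0x3 = 3
id [5+:3] = (word>>5) & 0x7 = 7  ←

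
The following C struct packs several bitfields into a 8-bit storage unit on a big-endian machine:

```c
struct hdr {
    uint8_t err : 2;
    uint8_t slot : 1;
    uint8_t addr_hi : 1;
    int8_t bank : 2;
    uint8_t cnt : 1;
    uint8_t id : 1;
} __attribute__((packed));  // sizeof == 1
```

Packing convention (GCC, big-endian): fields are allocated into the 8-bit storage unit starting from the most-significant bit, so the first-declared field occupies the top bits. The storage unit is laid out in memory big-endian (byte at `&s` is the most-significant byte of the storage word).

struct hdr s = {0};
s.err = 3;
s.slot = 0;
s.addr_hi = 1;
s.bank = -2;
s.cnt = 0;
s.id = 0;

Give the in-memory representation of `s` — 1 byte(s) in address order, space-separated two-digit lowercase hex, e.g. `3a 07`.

d8

err (2b) val=3 bits=0x3 at bit 6: 0xc0
slot (1b) val=0 bits=0x0 at bit 5: 0xc0
addr_hi (1b) val=1 bits=0x1 at bit 4: 0xd0
bank (2b) val=-2 bits=0x2 at bit 2: 0xd8
cnt (1b) val=0 bits=0x0 at bit 1: 0xd8
id (1b) val=0 bits=0x0 at bit 0: 0xd8
word = 0xd8 → big-endian bytes:
  [0]=0xd8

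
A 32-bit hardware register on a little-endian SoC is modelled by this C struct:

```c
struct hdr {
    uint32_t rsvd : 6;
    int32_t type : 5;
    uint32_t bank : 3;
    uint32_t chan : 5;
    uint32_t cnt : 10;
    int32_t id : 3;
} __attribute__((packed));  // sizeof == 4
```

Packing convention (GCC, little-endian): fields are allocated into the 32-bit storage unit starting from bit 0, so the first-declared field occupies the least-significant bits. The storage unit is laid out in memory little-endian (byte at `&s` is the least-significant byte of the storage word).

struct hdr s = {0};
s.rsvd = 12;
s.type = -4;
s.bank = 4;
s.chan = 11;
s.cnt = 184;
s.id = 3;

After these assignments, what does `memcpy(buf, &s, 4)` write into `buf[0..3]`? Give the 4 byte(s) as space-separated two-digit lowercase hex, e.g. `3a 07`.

0c e7 c2 65

[0+:6] rsvd=12 & 0x3f = 0xc; word=0x0000000c
[6+:5] type=-4 & 0x1f = 0x1c; word=0x0000070c
[11+:3] bank=4 & 0x7 = 0x4; word=0x0000270c
[14+:5] chan=11 & 0x1f = 0xb; word=0x0002e70c
[19+:10] cnt=184 & 0x3ff = 0xb8; word=0x05c2e70c
[29+:3] id=3 & 0x7 = 0x3; word=0x65c2e70c
word = 0x65c2e70c → little-endian bytes:
  [0]=0x0c  [1]=0xe7  [2]=0xc2  [3]=0x65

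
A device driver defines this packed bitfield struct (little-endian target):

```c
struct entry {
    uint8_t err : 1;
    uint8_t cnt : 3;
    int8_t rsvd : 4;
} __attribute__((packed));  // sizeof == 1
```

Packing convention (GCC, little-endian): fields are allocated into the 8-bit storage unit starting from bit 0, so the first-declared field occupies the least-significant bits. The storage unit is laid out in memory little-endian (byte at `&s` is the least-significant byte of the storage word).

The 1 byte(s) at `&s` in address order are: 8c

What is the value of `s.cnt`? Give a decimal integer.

6

[0]=0x8c (little-endian) → word 0x8c
err:1 @ bit 0 → (0x8c>>0)&0x1 = 0x0
cnt:3 @ bit 1 → (0x8c>>1)&0x7 = 0x6  ←
rsvd:4 @ bit 4 → (0x8c>>4)&0xf = 0x8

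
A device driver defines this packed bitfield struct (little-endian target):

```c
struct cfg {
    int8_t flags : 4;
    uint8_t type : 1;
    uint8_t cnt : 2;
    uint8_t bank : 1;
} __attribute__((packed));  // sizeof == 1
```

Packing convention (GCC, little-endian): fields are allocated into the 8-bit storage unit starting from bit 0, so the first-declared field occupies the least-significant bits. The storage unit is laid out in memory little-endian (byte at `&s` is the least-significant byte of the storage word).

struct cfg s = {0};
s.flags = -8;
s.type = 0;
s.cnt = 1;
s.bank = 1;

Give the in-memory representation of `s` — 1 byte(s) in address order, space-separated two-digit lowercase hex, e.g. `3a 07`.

a8

flags (4b) val=-8 bits=0x8 at bit 0: 0x08
type (1b) val=0 bits=0x0 at bit 4: 0x08
cnt (2b) val=1 bits=0x1 at bit 5: 0x28
bank (1b) val=1 bits=0x1 at bit 7: 0xa8
word = 0xa8 → little-endian bytes:
  [0]=0xa8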